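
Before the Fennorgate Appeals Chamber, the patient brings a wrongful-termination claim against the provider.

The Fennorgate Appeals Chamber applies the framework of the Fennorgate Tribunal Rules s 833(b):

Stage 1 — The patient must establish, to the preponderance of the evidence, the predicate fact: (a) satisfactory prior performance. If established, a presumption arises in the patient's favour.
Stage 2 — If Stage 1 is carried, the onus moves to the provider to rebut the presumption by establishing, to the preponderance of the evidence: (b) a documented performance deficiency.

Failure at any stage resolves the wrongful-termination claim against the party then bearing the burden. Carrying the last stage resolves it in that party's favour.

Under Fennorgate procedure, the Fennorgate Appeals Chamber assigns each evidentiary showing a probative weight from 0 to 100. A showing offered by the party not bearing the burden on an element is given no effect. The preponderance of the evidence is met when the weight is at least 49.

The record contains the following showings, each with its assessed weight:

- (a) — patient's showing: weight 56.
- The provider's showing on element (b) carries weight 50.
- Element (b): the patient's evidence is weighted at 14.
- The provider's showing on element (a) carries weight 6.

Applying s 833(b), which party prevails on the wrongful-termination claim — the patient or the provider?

Stage 1 — burden on patient; standard: the preponderance of the evidence (weight is at least 49).
    (a): 56 (provider's 6 disregarded) ≥ 49 [met]
  All elements met. The burden passes to the provider.
Stage 2 — burden on provider; standard: the preponderance of the evidence (weight is at least 49).
    (b): 50 (patient's 14 disregarded) ≥ 49 [met]
  The provider carries the last stage.
Every stage carried; the provider prevails.

provider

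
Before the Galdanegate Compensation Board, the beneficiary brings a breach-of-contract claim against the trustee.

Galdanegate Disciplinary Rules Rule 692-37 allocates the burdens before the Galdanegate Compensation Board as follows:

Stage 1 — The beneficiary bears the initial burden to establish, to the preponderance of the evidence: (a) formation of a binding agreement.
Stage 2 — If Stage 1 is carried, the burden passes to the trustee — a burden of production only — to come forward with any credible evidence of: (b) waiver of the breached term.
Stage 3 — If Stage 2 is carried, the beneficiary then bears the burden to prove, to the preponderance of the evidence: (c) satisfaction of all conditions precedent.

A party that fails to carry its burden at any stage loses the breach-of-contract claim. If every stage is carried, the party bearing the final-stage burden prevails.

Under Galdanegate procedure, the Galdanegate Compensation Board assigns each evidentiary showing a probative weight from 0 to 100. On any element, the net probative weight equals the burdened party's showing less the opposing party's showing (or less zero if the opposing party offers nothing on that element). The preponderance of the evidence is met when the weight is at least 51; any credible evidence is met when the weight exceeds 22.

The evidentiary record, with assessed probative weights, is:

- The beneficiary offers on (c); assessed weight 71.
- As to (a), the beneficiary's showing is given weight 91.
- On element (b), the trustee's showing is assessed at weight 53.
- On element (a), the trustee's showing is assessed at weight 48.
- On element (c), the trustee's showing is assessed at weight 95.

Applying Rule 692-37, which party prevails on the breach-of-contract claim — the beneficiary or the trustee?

At Stage 1 the beneficiary must meet the preponderance of the evidence (weight is at least 51): on (a) the weight is 91 less the opposing 48 gives net 43, which does not reach 51, so (a) does not meet the standard.
  Stage 1 not carried; the beneficiary fails its burden.
So the trustee prevails.

trustee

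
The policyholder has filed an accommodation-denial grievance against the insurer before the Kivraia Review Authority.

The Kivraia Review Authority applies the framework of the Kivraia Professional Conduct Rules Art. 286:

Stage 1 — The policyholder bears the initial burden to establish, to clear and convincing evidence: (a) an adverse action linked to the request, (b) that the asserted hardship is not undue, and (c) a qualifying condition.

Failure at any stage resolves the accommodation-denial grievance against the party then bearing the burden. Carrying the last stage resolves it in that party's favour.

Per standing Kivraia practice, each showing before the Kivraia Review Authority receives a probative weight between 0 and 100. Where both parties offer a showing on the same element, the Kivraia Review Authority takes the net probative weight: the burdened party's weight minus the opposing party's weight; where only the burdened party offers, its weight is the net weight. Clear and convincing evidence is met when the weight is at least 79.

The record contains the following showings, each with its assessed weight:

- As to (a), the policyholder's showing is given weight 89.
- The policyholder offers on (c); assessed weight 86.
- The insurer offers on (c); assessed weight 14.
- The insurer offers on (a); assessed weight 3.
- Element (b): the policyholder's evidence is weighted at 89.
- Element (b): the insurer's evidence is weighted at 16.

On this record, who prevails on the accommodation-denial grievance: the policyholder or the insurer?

At Stage 1 the policyholder must meet clear and convincing evidence (weight is at least 79): on (a) the weight is 89 less the opposing 3 gives net 86, ≥ 79, so (a) meets the standard; on (b) the weight is 89 less the opposing 16 gives net 73, which does not reach 79, so (b) does not meet the standard; on (c) the weight is 86 less the opposing 14 gives net 72, < 79, so (c) does not meet the standard.
  The policyholder does not carry Stage 1.
The analysis ends at Stage 1; the insurer prevails.

insurer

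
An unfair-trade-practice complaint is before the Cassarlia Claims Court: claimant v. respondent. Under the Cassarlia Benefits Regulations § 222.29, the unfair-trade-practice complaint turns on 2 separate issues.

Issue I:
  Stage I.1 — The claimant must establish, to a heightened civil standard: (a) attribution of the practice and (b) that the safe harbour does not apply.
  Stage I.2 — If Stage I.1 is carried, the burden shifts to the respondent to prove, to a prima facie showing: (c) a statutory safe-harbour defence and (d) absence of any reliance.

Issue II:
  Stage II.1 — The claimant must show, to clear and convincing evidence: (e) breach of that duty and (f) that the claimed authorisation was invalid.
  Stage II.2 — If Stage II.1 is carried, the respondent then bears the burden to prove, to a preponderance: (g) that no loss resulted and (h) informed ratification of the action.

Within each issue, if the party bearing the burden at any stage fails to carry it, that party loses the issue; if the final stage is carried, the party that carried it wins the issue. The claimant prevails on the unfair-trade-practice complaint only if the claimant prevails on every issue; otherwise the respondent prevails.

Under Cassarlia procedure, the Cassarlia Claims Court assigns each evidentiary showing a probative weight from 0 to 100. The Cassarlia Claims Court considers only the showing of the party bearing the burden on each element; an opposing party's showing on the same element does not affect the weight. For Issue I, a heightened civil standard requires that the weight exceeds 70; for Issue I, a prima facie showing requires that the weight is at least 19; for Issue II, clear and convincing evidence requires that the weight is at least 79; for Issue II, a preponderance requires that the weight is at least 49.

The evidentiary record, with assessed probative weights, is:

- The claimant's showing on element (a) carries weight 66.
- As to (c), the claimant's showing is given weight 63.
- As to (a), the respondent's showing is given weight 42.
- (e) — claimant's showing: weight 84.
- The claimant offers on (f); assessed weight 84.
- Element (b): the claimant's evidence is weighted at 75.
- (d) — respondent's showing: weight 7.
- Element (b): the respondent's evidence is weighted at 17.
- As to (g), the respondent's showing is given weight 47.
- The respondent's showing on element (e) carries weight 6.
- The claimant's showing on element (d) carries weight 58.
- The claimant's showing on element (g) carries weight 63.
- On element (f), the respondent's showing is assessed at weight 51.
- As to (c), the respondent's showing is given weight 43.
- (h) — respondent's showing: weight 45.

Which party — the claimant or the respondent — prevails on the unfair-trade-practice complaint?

respondent

— Issue I —
Stage I.1 — burden on claimant; standard: a heightened civil standard (weight exceeds 70).
    (a): 66 (respondent's 42 disregarded) ≤ 70 [not met]
    (b): 75 (respondent's 17 disregarded) > 70 [met]
  The claimant does not carry Stage I.1.
The respondent prevails on this issue.
— Issue II —
Stage II.1 (claimant, clear and convincing evidence, weight is at least 79): (e) 84 (respondent's 6 disregarded) ≥ 79 — meets; (f) 84 (respondent's 51 disregarded) ≥ 79 — meets.
  All elements met. The burden passes to the respondent.
Stage II.2 (respondent, a preponderance, weight is at least 49): (g) 47 (claimant's 63 disregarded) < 49 — fails; (h) 45 < 49 — fails.
  Stage II.2 not carried; the respondent fails its burden.
The claimant prevails on this issue.
Per-issue: Issue I → respondent; Issue II → claimant. The claimant must prevail on every issue; overall, the respondent prevails.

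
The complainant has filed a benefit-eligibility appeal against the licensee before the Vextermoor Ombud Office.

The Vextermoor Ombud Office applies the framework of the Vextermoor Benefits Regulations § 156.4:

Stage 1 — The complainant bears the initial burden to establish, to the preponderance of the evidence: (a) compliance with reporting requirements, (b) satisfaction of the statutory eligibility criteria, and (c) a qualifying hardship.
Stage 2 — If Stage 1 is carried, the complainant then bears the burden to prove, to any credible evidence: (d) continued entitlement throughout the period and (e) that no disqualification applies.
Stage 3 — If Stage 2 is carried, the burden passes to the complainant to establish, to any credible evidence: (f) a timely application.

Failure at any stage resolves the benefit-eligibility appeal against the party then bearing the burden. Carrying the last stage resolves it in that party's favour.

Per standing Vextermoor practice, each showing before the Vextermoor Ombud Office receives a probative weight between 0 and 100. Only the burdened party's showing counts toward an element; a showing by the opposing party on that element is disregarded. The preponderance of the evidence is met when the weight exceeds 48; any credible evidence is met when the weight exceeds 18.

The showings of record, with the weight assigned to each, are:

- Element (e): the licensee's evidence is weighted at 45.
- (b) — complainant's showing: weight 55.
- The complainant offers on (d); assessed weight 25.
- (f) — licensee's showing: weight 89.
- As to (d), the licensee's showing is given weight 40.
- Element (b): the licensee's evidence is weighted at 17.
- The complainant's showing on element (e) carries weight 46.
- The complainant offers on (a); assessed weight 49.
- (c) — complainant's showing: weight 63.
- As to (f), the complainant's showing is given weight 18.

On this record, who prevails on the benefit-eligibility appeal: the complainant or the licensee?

Stage 1 — burden on complainant; standard: the preponderance of the evidence (weight exceeds 48).
    (a): 49 > 48 [met]
    (b): 55 (licensee's 17 disregarded) > 48 [met]
    (c): 63 > 48 [met]
  Stage 1 carried; the burden remains with the complainant.
Stage 2 — burden on complainant; standard: any credible evidence (weight exceeds 18).
    (d): 25 (licensee's 40 disregarded) > 18 [met]
    (e): 46 (licensee's 45 disregarded) > 18 [met]
  All elements met. The complainant retains the burden for Stage 3.
Stage 3 — burden on complainant; standard: any credible evidence (weight exceeds 18).
    (f): 18 (licensee's 89 disregarded) ≤ 18 [not met]
  The complainant does not carry Stage 3.
The analysis ends at Stage 3; the licensee prevails.

licensee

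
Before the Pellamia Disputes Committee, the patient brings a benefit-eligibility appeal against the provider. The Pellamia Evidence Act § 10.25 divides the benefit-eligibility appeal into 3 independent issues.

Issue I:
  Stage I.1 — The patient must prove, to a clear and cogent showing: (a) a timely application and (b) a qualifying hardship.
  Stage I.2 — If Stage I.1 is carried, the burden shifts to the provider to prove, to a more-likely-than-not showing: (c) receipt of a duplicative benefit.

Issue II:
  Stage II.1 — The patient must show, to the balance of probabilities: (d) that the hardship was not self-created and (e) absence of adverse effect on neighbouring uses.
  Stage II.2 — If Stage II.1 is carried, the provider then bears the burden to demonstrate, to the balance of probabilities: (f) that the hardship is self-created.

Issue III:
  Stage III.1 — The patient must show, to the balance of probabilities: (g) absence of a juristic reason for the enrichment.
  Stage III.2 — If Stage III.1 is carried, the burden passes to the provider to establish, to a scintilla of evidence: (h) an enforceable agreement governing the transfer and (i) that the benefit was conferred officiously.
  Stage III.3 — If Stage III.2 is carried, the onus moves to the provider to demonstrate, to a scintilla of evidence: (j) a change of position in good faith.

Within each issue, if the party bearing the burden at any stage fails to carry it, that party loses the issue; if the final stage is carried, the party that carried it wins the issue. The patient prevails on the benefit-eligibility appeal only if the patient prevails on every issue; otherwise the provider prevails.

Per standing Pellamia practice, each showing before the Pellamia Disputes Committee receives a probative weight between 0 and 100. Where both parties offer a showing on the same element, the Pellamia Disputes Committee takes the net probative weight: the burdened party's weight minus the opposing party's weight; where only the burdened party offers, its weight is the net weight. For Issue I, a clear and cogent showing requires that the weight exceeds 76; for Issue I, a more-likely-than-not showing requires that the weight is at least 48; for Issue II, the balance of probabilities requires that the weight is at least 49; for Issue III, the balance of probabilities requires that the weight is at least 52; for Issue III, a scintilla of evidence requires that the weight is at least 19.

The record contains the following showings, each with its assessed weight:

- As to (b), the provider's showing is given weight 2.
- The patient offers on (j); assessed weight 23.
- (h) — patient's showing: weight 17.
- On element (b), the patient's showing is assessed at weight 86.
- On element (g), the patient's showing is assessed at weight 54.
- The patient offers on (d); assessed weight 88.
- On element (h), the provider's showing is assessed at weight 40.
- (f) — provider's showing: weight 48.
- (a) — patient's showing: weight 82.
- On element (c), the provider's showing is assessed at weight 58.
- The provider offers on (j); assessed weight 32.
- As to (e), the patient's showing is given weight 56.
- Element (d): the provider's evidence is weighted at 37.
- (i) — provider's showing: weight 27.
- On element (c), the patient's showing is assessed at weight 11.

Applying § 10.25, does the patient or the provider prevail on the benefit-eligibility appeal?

patient

— Issue I —
At Stage I.1 the patient must meet a clear and cogent showing (weight exceeds 76): on (a) the weight is 82, which does exceed 76, so (a) meets the standard; on (b) the weight is 86 less the opposing 2 gives net 84, which does exceed 76, so (b) meets the standard.
  Stage I.1 carried; the burden shifts to the provider.
At Stage I.2 the provider must meet a more-likely-than-not showing (weight is at least 48): on (c) the weight is 58 less the opposing 11 gives net 47, < 48, so (c) does not meet the standard.
  The provider does not carry Stage I.2.
The patient prevails on this issue.
— Issue II —
At Stage II.1 the patient must meet the balance of probabilities (weight is at least 49): on (d) the weight is 88 less the opposing 37 gives net 51, ≥ 49, so (d) meets the standard; on (e) the weight is 56, ≥ 49, so (e) meets the standard.
  All elements met. The burden passes to the provider.
At Stage II.2 the provider must meet the balance of probabilities (weight is at least 49): on (f) the weight is 48, < 49, so (f) does not meet the standard.
  Not every element is met, so the provider fails to carry Stage II.2.
So the patient prevails on this issue.
— Issue III —
Stage III.1 (patient, the balance of probabilities, weight is at least 52): (g) 54 ≥ 52 — meets.
  Stage III.1 is satisfied; the onus moves to the provider.
Stage III.2 (provider, a scintilla of evidence, weight is at least 19): (h) net 40−17=23 ≥ 19 — meets; (i) 27 ≥ 19 — meets.
  Stage III.2 carried; the burden remains with the provider.
Stage III.3 (provider, a scintilla of evidence, weight is at least 19): (j) net 32−23=9 < 19 — fails.
  Stage III.3 not carried; the provider fails its burden.
So the patient prevails on this issue.
Per-issue: Issue I → patient; Issue II → patient; Issue III → patient. The patient must prevail on every issue; overall, the patient prevails.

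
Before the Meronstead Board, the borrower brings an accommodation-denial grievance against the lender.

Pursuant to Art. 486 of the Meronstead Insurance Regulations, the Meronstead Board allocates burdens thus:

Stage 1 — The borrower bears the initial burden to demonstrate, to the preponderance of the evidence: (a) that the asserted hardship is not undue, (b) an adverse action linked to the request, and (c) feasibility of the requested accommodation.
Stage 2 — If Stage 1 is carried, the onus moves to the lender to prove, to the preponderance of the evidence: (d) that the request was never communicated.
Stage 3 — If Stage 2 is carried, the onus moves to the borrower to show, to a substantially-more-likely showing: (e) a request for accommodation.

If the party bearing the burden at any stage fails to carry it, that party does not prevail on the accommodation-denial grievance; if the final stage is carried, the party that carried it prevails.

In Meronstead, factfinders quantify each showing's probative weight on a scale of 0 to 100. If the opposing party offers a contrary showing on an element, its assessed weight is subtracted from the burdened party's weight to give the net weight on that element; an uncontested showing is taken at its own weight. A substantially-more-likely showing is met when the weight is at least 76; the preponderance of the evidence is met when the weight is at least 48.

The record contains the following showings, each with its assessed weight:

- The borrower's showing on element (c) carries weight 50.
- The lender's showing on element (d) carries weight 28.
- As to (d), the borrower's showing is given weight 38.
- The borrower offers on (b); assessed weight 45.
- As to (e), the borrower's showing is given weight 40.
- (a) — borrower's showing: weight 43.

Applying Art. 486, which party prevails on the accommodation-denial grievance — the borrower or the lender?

lender

Stage 1 — burden on borrower; standard: the preponderance of the evidence (weight is at least 48).
    (a): 43 < 48 [not met]
    (b): 45 < 48 [not met]
    (c): 50 ≥ 48 [met]
  The borrower does not carry Stage 1.
The lender prevails.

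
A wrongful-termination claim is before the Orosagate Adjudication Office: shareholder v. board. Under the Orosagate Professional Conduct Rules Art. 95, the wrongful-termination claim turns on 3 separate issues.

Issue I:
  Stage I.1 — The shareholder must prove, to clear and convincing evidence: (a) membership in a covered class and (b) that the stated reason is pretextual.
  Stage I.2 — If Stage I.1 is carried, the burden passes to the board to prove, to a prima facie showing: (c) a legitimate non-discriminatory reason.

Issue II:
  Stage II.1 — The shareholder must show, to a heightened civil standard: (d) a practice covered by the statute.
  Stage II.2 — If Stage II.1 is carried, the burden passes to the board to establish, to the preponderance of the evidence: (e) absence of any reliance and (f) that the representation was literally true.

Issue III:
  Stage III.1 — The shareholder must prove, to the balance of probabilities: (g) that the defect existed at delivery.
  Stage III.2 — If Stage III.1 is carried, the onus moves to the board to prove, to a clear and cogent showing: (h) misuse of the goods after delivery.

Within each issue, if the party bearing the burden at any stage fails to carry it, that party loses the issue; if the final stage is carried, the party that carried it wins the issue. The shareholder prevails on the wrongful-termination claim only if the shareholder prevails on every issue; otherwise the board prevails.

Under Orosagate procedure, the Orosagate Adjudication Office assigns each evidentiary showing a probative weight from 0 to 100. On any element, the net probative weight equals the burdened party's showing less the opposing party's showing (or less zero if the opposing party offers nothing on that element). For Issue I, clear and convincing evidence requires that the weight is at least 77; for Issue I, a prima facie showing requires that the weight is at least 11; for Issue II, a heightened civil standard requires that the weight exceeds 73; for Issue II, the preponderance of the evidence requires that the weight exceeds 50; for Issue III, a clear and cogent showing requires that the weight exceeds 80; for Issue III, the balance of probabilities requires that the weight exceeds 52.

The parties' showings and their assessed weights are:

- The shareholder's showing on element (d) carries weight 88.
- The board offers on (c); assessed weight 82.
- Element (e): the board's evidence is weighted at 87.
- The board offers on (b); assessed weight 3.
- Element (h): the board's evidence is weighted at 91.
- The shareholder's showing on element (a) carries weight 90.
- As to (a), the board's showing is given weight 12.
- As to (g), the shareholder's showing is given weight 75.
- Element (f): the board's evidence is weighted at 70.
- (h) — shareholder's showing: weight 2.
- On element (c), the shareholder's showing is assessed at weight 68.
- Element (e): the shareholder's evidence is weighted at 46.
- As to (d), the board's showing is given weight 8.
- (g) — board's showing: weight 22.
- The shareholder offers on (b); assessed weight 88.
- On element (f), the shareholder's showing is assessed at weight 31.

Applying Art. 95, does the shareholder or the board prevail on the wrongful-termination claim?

— Issue I —
At Stage I.1 the shareholder must meet clear and convincing evidence (weight is at least 77): on (a) the weight is 90 less the opposing 12 gives net 78, ≥ 77, so (a) meets the standard; on (b) the weight is 88 less the opposing 3 gives net 85, ≥ 77, so (b) meets the standard.
  Stage I.1 carried; the burden shifts to the board.
At Stage I.2 the board must meet a prima facie showing (weight is at least 11): on (c) the weight is 82 less the opposing 68 gives net 14, ≥ 11, so (c) meets the standard.
  The board carries the last stage.
All stages carried — the board prevails on this issue.
— Issue II —
Stage II.1 (shareholder, a heightened civil standard, weight exceeds 73): (d) net 88−8=80 > 73 — meets.
  Stage II.1 is satisfied; the onus moves to the board.
Stage II.2 (board, the preponderance of the evidence, weight exceeds 50): (e) net 87−46=41 ≤ 50 — fails; (f) net 70−31=39 ≤ 50 — fails.
  Stage II.2 not carried; the board fails its burden.
The shareholder prevails on this issue.
— Issue III —
At Stage III.1 the shareholder must meet the balance of probabilities (weight exceeds 52): on (g) the weight is 75 less the opposing 22 gives net 53, > 52, so (g) meets the standard.
  The shareholder carries Stage III.1; the board now bears the burden.
At Stage III.2 the board must meet a clear and cogent showing (weight exceeds 80): on (h) the weight is 91 less the opposing 2 gives net 89, > 80, so (h) meets the standard.
  The board carries the last stage.
With every stage satisfied, the board prevails on this issue.
Per-issue: Issue I → board; Issue II → shareholder; Issue III → board. The shareholder must prevail on every issue; overall, the board prevails.

board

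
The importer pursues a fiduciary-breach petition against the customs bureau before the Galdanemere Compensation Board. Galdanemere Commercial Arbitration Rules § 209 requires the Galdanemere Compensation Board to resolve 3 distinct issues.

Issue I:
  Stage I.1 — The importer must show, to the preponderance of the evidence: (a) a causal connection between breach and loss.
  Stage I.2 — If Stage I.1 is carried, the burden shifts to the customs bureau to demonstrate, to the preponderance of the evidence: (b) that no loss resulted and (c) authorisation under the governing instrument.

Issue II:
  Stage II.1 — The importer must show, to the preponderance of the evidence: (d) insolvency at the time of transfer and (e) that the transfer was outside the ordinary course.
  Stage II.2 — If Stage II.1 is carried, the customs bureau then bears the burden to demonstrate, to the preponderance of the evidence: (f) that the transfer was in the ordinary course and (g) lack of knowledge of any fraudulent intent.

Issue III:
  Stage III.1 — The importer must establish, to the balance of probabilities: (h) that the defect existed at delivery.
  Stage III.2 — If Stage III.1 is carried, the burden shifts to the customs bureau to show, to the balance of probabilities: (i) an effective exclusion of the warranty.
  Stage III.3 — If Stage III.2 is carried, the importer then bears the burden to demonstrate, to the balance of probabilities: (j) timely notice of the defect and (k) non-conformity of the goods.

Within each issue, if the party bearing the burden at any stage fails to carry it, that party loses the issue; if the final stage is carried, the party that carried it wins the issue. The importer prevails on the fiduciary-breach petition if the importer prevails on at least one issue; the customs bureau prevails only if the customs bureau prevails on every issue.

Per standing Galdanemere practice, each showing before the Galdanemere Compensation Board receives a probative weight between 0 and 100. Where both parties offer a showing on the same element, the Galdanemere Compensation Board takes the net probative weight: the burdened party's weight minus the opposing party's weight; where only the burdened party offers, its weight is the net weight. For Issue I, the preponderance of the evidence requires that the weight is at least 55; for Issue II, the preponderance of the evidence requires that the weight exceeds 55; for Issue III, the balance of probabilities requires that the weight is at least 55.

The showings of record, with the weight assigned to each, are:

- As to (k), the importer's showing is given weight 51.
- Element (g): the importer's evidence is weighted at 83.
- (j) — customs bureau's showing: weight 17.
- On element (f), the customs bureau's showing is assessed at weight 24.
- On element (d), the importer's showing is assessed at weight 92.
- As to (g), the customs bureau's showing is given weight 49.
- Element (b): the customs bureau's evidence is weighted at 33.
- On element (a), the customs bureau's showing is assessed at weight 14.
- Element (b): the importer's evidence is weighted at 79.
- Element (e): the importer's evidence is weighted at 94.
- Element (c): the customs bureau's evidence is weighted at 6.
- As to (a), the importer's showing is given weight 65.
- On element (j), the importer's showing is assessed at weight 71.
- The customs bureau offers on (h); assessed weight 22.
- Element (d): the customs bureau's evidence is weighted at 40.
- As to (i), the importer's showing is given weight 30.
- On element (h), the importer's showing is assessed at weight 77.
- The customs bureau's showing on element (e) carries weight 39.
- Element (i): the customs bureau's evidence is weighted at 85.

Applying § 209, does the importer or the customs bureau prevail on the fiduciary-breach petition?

— Issue I —
Stage I.1 (importer, the preponderance of the evidence, weight is at least 55): (a) net 65−14=51 < 55 — fails.
  Not every element is met, so the importer fails to carry Stage I.1.
The analysis ends at Stage I.1; the customs bureau prevails on this issue.
— Issue II —
Stage II.1 (importer, the preponderance of the evidence, weight exceeds 55): (d) net 92−40=52 ≤ 55 — fails; (e) net 94−39=55 ≤ 55 — fails.
  Stage II.1 not carried; the importer fails its burden.
The customs bureau prevails on this issue.
— Issue III —
At Stage III.1 the importer must meet the balance of probabilities (weight is at least 55): on (h) the weight is 77 less the opposing 22 gives net 55, which does reach 55, so (h) meets the standard.
  The importer carries Stage III.1; the customs bureau now bears the burden.
At Stage III.2 the customs bureau must meet the balance of probabilities (weight is at least 55): on (i) the weight is 85 less the opposing 30 gives net 55, which does reach 55, so (i) meets the standard.
  All elements met. The burden passes to the importer.
At Stage III.3 the importer must meet the balance of probabilities (weight is at least 55): on (j) the weight is 71 less the opposing 17 gives net 54, < 55, so (j) does not meet the standard; on (k) the weight is 51, which does not reach 55, so (k) does not meet the standard.
  Not every element is met, so the importer fails to carry Stage III.3.
So the customs bureau prevails on this issue.
Per-issue: Issue I → customs bureau; Issue II → customs bureau; Issue III → customs bureau. The importer must prevail on at least one issue; overall, the customs bureau prevails.

customs bureau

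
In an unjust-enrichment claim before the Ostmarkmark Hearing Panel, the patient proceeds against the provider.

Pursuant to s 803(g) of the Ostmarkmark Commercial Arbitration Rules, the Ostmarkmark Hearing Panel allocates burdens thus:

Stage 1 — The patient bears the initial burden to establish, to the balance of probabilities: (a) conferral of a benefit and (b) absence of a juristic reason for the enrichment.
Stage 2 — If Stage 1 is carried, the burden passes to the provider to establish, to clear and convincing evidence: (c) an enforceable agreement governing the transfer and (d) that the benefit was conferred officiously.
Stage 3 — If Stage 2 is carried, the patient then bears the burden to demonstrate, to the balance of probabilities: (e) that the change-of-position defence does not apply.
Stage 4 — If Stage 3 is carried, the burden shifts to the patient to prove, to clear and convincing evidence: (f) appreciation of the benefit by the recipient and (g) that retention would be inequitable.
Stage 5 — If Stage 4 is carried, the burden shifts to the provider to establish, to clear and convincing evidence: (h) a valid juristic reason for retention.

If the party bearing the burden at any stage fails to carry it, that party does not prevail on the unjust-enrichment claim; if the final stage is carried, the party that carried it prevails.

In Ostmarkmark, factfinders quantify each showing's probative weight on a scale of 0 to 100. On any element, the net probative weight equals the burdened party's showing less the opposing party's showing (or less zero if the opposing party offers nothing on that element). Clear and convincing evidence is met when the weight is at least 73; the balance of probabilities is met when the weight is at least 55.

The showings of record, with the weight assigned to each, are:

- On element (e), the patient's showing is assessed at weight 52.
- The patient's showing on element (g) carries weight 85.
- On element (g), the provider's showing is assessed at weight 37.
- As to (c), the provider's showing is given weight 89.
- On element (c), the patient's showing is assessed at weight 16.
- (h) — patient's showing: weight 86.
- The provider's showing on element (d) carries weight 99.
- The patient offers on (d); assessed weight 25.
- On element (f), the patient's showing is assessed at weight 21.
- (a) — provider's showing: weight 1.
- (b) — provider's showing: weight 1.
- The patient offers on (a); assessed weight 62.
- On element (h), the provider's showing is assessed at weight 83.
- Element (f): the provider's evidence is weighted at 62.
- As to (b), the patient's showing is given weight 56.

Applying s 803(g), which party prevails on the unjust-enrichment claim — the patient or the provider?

provider

Stage 1 — burden on patient; standard: the balance of probabilities (weight is at least 55).
    (a): 62 − 1 = 61 ≥ 55 [met]
    (b): 56 − 1 = 55 ≥ 55 [met]
  Stage 1 is satisfied; the onus moves to the provider.
Stage 2 — burden on provider; standard: clear and convincing evidence (weight is at least 73).
    (c): 89 − 16 = 73 ≥ 73 [met]
    (d): 99 − 25 = 74 ≥ 73 [met]
  Stage 2 carried; the burden shifts to the patient.
Stage 3 — burden on patient; standard: the balance of probabilities (weight is at least 55).
    (e): 52 < 55 [not met]
  Stage 3 not carried; the patient fails its burden.
The analysis ends at Stage 3; the provider prevails.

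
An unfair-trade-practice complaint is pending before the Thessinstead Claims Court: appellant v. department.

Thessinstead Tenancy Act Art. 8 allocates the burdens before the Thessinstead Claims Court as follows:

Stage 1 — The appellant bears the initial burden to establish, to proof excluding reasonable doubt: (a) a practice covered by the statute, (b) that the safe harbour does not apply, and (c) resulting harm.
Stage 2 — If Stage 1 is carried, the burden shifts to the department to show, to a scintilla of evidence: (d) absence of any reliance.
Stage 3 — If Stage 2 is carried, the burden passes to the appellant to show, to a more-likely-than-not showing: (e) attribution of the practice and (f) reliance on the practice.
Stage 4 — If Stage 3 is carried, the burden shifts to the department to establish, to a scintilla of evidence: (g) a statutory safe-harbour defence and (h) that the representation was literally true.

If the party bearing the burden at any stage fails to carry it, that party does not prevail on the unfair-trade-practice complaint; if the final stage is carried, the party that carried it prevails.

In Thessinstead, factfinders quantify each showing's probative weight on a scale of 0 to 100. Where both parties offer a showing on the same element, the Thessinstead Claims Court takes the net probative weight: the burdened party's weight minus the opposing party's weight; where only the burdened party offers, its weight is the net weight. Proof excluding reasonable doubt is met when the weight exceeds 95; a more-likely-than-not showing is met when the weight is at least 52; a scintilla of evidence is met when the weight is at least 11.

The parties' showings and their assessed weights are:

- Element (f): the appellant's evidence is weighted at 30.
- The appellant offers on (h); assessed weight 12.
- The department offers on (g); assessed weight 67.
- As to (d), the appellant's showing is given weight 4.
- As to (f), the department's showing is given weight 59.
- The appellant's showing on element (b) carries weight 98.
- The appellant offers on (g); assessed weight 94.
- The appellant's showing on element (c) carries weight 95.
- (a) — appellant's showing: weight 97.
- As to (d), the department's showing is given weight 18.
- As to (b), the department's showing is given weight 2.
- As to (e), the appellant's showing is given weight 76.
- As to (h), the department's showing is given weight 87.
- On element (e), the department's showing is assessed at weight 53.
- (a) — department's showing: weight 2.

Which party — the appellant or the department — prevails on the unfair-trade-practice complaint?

department

Stage 1 (appellant, proof excluding reasonable doubt, weight exceeds 95): (a) net 97−2=95 ≤ 95 — fails; (b) net 98−2=96 > 95 — meets; (c) 95 ≤ 95 — fails.
  Not every element is met, so the appellant fails to carry Stage 1.
The analysis ends at Stage 1; the department prevails.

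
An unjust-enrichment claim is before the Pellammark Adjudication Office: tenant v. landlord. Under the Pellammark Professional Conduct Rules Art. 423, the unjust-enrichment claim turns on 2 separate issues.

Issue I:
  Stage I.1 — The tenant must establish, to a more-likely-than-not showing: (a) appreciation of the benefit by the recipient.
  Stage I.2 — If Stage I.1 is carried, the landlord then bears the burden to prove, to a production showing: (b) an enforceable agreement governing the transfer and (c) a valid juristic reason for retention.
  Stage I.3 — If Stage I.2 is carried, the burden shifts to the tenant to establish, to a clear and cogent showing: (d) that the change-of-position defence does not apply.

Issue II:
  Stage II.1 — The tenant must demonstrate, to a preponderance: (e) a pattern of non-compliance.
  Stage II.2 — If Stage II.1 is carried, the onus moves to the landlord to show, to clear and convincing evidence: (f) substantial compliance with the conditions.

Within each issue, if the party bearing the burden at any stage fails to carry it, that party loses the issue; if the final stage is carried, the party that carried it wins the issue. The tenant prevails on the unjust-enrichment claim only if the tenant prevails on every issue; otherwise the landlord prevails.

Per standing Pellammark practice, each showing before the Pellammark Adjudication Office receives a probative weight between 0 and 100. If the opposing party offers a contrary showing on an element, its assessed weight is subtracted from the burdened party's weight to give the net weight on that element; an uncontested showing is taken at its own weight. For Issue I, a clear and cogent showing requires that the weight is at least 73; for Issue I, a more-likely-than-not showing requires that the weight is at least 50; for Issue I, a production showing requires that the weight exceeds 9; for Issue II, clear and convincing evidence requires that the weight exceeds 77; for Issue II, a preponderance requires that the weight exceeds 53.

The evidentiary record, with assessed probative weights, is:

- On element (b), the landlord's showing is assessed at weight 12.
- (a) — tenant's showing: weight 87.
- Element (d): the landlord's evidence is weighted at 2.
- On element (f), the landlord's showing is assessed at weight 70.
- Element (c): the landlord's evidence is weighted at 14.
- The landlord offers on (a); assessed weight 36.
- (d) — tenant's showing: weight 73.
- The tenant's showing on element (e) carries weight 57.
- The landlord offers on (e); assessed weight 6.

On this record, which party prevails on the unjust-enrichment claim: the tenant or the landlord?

landlord

— Issue I —
At Stage I.1 the tenant must meet a more-likely-than-not showing (weight is at least 50): on (a) the weight is 87 less the opposing 36 gives net 51, ≥ 50, so (a) meets the standard.
  Stage I.1 carried; the burden shifts to the landlord.
At Stage I.2 the landlord must meet a production showing (weight exceeds 9): on (b) the weight is 12, which does exceed 9, so (b) meets the standard; on (c) the weight is 14, which does exceed 9, so (c) meets the standard.
  All elements met. The burden passes to the tenant.
At Stage I.3 the tenant must meet a clear and cogent showing (weight is at least 73): on (d) the weight is 73 less the opposing 2 gives net 71, < 73, so (d) does not meet the standard.
  Stage I.3 not carried; the tenant fails its burden.
The landlord prevails on this issue.
— Issue II —
Stage II.1 — burden on tenant; standard: a preponderance (weight exceeds 53).
    (e): 57 − 6 = 51 ≤ 53 [not met]
  Not every element is met, so the tenant fails to carry Stage II.1.
The analysis ends at Stage II.1; the landlord prevails on this issue.
Per-issue: Issue I → landlord; Issue II → landlord. The tenant must prevail on every issue; overall, the landlord prevails.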